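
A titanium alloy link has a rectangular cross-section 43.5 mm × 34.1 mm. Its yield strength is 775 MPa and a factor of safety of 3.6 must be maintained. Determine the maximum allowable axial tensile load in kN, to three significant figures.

σ_allow = 775/3.6 = 215.3 MPa.
A = 43.5×34.1 = 1483 mm².
F_allow = σ_allow × A = 215.3×1483 = 319300 N.

F_allow = 319 kN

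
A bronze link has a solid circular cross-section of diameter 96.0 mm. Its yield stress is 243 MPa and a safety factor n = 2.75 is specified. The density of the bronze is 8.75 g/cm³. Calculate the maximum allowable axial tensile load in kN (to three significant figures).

σ_allow = 243/2.75 = 88.36 MPa.
A = πd²/4 = π×96.0²/4 = 7238 mm².
F_allow = σ_allow × A = 88.36×7238 = 639600 N.

F_allow = 640 kN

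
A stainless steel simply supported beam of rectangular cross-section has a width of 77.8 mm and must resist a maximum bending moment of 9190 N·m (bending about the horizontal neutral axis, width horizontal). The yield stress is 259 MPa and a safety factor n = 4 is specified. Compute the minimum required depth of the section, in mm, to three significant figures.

σ_allow = 259/4 = 64.75 MPa.
For a rectangular section σ = 6M/(bh²), so h² = 6M/(b σ_allow) = 6×9190000/(77.8×64.75) = 10950 mm².
h = 104.6 mm.

h = 105 mm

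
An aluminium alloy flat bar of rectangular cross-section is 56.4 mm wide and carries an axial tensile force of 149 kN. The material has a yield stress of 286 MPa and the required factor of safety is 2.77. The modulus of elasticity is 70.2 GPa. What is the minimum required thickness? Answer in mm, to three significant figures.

σ_allow = 286/2.77 = 103.2 MPa.
Required area A = F/σ_allow = 149000/103.2 = 1443 mm².
t = A/w = 1443/56.4 = 25.59 mm.

t = 25.6 mm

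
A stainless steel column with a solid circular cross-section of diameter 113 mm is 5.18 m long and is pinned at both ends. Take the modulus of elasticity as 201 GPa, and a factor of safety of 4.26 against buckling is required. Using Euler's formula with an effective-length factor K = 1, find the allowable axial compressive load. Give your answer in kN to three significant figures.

P_allow = 139 kN

I = πd⁴/64 = π×113⁴/64 = 8.004×10^6 mm⁴.
Effective length L_e = KL = 1×5.18 m = 5180 mm.
Euler critical load P_cr = π²EI/L_e² = π²×201000×8.004×10^6/5180² = 591700 N.
P_allow = P_cr/n = 591700/4.26 = 138900 N.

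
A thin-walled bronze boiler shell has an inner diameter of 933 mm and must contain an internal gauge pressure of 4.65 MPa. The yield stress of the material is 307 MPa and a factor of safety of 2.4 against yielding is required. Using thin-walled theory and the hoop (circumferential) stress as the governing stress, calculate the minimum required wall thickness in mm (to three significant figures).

σ_allow = 307/2.4 = 127.9 MPa.
Hoop stress σ_h = pD/(2t), so t = pD/(2σ_allow) = 4.65×933/(2×127.9) = 16.96 mm.

t = 17.0 mm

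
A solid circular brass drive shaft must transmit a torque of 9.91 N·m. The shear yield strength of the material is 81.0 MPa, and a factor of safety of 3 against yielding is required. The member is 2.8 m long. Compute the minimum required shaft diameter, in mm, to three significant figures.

d = 12.3 mm

Allowable shear stress τ_allow = 81.0/3 = 27.00 MPa.
For a solid shaft τ = 16T/(πd³), so d³ = 16T/(π τ_allow) = 16×9910.0/(π×27.00) = 1869 mm³.
d = (1869)^(1/3) = 12.32 mm.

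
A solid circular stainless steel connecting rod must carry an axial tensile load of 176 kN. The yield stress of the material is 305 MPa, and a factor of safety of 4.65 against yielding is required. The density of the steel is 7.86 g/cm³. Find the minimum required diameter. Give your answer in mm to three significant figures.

d = 58.5 mm

Allowable stress σ_allow = 305/4.65 = 65.59 MPa.
Required area A = F/σ_allow = 176000/65.59 = 2683 mm².
A = πd²/4 → d = √(4A/π) = 58.45 mm.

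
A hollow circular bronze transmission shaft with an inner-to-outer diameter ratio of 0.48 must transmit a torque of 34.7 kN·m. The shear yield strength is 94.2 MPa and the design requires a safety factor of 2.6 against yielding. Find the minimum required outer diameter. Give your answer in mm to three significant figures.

d_o = 173 mm

τ_allow = 94.2/2.6 = 36.23 MPa.
For a hollow shaft τ = 16T/[πd_o³(1−k⁴)] with k = 0.48, so 1−k⁴ = 0.9469.
d_o³ = 16T/[π τ_allow (1−k⁴)] = 16×3.4700×10^7/(π×36.23×0.9469) = 5.151×10^6 mm³.
d_o = 172.7 mm.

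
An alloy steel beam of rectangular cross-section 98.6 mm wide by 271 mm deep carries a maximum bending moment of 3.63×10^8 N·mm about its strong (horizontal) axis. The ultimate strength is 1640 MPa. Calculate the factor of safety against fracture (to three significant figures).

n = 5.45

Section modulus S = bh²/6 = 98.6×271²/6 = 1.207×10^6 mm³.
σ = M/S = 3.6300×10^8/1.207×10^6 = 300.8 MPa.
n = 1640/300.8 = 5.453.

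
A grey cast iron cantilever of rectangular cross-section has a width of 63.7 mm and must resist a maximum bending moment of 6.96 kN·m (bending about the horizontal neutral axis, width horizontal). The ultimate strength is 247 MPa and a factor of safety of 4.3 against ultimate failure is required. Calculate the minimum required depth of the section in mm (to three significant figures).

σ_allow = 247/4.3 = 57.44 MPa.
For a rectangular section σ = 6M/(bh²), so h² = 6M/(b σ_allow) = 6×6960000/(63.7×57.44) = 11410 mm².
h = 106.8 mm.

h = 107 mm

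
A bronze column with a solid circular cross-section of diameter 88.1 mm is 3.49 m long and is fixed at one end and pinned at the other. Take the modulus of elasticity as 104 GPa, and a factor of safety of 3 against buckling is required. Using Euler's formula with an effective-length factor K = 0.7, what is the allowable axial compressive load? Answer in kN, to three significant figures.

I = πd⁴/64 = π×88.1⁴/64 = 2.957×10^6 mm⁴.
Effective length L_e = KL = 0.7×3.49 m = 2443 mm.
Euler critical load P_cr = π²EI/L_e² = π²×104000×2.957×10^6/2443² = 508600 N.
P_allow = P_cr/n = 508600/3 = 169500 N.

P_allow = 170 kN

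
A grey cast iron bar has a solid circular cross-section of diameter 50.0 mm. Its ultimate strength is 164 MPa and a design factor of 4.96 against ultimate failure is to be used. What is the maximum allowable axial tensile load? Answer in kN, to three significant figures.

σ_allow = 164/4.96 = 33.06 MPa.
A = πd²/4 = π×50.0²/4 = 1963 mm².
F_allow = σ_allow × A = 33.06×1963 = 64920 N.

F_allow = 64.9 kN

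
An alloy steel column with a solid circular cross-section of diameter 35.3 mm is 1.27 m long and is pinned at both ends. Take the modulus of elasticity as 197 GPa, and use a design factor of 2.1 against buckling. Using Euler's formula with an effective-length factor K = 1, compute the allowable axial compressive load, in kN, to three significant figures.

P_allow = 43.8 kN

I = πd⁴/64 = π×35.3⁴/64 = 76220 mm⁴.
Effective length L_e = KL = 1×1.27 m = 1270 mm.
Euler critical load P_cr = π²EI/L_e² = π²×197000×76220/1270² = 91880 N.
P_allow = P_cr/n = 91880/2.1 = 43750 N.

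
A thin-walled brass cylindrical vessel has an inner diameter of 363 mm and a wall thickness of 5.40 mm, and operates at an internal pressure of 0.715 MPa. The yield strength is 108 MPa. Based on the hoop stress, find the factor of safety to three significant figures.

σ_h = pD/(2t) = 0.715×363/(2×5.40) = 24.03 MPa.
n = 108/24.03 = 4.494.

n = 4.49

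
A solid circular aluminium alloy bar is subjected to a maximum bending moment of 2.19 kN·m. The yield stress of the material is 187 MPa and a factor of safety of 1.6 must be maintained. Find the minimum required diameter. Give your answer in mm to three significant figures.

d = 57.6 mm

σ_allow = 187/1.6 = 116.9 MPa.
For a solid circular section σ = 32M/(πd³), so d³ = 32M/(π σ_allow) = 32×2190000/(π×116.9) = 190900 mm³.
d = 57.58 mm.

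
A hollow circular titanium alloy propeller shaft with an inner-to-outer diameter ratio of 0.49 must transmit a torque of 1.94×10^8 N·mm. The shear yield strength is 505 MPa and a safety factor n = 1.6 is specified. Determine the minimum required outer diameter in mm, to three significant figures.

d_o = 149 mm

τ_allow = 505/1.6 = 315.6 MPa.
For a hollow shaft τ = 16T/[πd_o³(1−k⁴)] with k = 0.49, so 1−k⁴ = 0.9424.
d_o³ = 16T/[π τ_allow (1−k⁴)] = 16×1.9400×10^8/(π×315.6×0.9424) = 3.322×10^6 mm³.
d_o = 149.2 mm.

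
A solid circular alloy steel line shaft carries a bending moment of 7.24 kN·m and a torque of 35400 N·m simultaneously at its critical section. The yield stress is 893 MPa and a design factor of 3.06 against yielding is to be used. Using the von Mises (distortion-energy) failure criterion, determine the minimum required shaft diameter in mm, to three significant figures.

d = 103 mm

σ_allow = σ_y/n = 893/3.06 = 291.8 MPa.
For a solid shaft σ_b = 32M/(πd³) and τ = 16T/(πd³), so the von Mises stress is σ' = (16/πd³)·√(4M²+3T²).
√(4M²+3T²) = √(4×(7.240×10^6)² + 3×(3.540×10^7)²) = 6.300×10^7 N·mm.
d³ = 16×6.300×10^7/(π×291.8) = 1.099×10^6 mm³.
d = 103.2 mm.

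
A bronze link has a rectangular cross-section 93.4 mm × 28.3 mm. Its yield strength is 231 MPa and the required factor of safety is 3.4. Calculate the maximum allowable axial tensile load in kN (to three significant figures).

F_allow = 180 kN

σ_allow = 231/3.4 = 67.94 MPa.
A = 93.4×28.3 = 2643 mm².
F_allow = σ_allow × A = 67.94×2643 = 179600 N.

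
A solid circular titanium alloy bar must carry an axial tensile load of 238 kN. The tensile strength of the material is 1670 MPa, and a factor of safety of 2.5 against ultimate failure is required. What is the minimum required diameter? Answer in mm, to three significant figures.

d = 21.3 mm

Allowable stress σ_allow = 1670/2.5 = 668.0 MPa.
Required area A = F/σ_allow = 238000/668.0 = 356.3 mm².
A = πd²/4 → d = √(4A/π) = 21.30 mm.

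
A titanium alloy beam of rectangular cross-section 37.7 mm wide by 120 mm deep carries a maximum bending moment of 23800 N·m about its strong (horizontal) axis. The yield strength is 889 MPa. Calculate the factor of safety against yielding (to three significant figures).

n = 3.38

Section modulus S = bh²/6 = 37.7×120²/6 = 90480 mm³.
σ = M/S = 2.3800×10^7/90480 = 263.0 MPa.
n = 889/263.0 = 3.380.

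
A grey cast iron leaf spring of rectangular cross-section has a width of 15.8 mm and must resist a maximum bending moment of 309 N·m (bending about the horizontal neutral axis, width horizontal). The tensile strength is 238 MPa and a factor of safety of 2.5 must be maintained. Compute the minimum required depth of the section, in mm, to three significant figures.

h = 35.1 mm

σ_allow = 238/2.5 = 95.20 MPa.
For a rectangular section σ = 6M/(bh²), so h² = 6M/(b σ_allow) = 6×309000/(15.8×95.20) = 1233 mm².
h = 35.11 mm.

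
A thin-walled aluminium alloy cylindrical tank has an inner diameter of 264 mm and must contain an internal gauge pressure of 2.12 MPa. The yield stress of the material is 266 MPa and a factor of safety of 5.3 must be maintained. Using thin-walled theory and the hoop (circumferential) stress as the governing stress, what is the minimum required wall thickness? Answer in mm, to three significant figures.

t = 5.58 mm

σ_allow = 266/5.3 = 50.19 MPa.
Hoop stress σ_h = pD/(2t), so t = pD/(2σ_allow) = 2.12×264/(2×50.19) = 5.576 mm.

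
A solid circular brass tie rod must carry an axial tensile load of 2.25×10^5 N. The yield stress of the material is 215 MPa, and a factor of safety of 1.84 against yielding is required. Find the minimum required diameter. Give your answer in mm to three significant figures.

Allowable stress σ_allow = 215/1.84 = 116.8 MPa.
Required area A = F/σ_allow = 225000/116.8 = 1926 mm².
A = πd²/4 → d = √(4A/π) = 49.51 mm.

d = 49.5 mm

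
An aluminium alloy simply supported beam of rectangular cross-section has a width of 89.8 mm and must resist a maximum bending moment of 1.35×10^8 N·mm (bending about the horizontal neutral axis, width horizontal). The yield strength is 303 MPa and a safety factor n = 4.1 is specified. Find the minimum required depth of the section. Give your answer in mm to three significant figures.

σ_allow = 303/4.1 = 73.90 MPa.
For a rectangular section σ = 6M/(bh²), so h² = 6M/(b σ_allow) = 6×1.3500×10^8/(89.8×73.90) = 122100 mm².
h = 349.4 mm.

h = 349 mm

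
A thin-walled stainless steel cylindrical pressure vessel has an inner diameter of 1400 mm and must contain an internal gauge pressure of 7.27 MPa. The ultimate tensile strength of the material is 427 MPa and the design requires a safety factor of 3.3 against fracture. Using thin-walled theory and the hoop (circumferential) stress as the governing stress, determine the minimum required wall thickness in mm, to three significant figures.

σ_allow = 427/3.3 = 129.4 MPa.
Hoop stress σ_h = pD/(2t), so t = pD/(2σ_allow) = 7.27×1400/(2×129.4) = 39.33 mm.

t = 39.3 mm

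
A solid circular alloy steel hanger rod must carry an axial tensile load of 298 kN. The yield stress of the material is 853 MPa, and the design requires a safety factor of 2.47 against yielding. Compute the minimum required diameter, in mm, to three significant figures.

Allowable stress σ_allow = 853/2.47 = 345.3 MPa.
Required area A = F/σ_allow = 298000/345.3 = 862.9 mm².
A = πd²/4 → d = √(4A/π) = 33.15 mm.

d = 33.1 mm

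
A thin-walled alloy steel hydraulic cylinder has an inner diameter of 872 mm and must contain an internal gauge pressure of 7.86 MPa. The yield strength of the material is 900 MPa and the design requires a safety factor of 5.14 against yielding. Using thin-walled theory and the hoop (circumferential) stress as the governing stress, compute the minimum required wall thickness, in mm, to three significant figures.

t = 19.6 mm

σ_allow = 900/5.14 = 175.1 MPa.
Hoop stress σ_h = pD/(2t), so t = pD/(2σ_allow) = 7.86×872/(2×175.1) = 19.57 mm.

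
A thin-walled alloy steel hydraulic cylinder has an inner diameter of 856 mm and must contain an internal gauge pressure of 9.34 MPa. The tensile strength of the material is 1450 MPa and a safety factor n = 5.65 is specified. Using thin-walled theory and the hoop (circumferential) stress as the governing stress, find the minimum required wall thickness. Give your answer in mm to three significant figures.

t = 15.6 mm

σ_allow = 1450/5.65 = 256.6 MPa.
Hoop stress σ_h = pD/(2t), so t = pD/(2σ_allow) = 9.34×856/(2×256.6) = 15.58 mm.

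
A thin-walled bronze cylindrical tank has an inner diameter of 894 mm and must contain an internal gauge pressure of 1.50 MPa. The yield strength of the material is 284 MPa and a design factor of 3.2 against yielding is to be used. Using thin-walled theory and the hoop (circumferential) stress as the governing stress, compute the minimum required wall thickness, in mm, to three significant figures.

t = 7.55 mm

σ_allow = 284/3.2 = 88.75 MPa.
Hoop stress σ_h = pD/(2t), so t = pD/(2σ_allow) = 1.50×894/(2×88.75) = 7.555 mm.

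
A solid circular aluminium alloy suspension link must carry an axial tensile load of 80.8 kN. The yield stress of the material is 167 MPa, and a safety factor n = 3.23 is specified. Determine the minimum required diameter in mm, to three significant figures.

Allowable stress σ_allow = 167/3.23 = 51.70 MPa.
Required area A = F/σ_allow = 80800/51.70 = 1563 mm².
A = πd²/4 → d = √(4A/π) = 44.61 mm.

d = 44.6 mm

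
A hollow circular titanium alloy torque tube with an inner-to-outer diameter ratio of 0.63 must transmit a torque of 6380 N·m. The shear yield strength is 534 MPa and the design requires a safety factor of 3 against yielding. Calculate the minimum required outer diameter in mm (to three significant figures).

d_o = 60.1 mm

τ_allow = 534/3 = 178.0 MPa.
For a hollow shaft τ = 16T/[πd_o³(1−k⁴)] with k = 0.63, so 1−k⁴ = 0.8425.
d_o³ = 16T/[π τ_allow (1−k⁴)] = 16×6380000/(π×178.0×0.8425) = 216700 mm³.
d_o = 60.06 mm.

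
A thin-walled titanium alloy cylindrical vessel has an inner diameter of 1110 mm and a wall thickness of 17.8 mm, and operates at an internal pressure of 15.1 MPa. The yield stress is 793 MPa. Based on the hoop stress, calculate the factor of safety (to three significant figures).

n = 1.68

σ_h = pD/(2t) = 15.1×1110/(2×17.8) = 470.8 MPa.
n = 793/470.8 = 1.684.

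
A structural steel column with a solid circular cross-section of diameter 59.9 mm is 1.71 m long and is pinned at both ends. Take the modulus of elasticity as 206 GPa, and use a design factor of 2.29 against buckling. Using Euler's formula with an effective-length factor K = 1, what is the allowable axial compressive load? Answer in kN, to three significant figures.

P_allow = 192 kN

I = πd⁴/64 = π×59.9⁴/64 = 631900 mm⁴.
Effective length L_e = KL = 1×1.71 m = 1710 mm.
Euler critical load P_cr = π²EI/L_e² = π²×206000×631900/1710² = 439400 N.
P_allow = P_cr/n = 439400/2.29 = 191900 N.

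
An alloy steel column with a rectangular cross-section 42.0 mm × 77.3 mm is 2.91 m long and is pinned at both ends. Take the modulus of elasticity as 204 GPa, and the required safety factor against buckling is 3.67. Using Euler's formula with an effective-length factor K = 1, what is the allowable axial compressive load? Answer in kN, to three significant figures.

Buckling occurs about the weak axis: I_min = h·b³/12 = 77.3×42.0³/12 = 477300 mm⁴ (b = 42.0 mm is the smaller dimension).
Effective length L_e = KL = 1×2.91 m = 2910 mm.
Euler critical load P_cr = π²EI/L_e² = π²×204000×477300/2910² = 113500 N.
P_allow = P_cr/n = 113500/3.67 = 30920 N.

P_allow = 30.9 kN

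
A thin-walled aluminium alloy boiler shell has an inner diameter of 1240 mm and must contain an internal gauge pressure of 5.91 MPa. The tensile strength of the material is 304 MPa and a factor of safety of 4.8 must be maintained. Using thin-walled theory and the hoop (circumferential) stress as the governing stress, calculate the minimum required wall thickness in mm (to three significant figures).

σ_allow = 304/4.8 = 63.33 MPa.
Hoop stress σ_h = pD/(2t), so t = pD/(2σ_allow) = 5.91×1240/(2×63.33) = 57.86 mm.

t = 57.9 mm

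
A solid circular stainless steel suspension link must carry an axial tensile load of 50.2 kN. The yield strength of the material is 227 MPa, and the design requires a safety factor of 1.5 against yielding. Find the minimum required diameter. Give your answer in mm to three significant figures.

Allowable stress σ_allow = 227/1.5 = 151.3 MPa.
Required area A = F/σ_allow = 50200/151.3 = 331.7 mm².
A = πd²/4 → d = √(4A/π) = 20.55 mm.

d = 20.6 mm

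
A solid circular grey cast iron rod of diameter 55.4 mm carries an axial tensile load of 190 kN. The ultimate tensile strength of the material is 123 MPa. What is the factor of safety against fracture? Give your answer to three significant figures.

n = 1.56

A = πd²/4 = 2411 mm².
σ = F/A = 190000/2411 = 78.82 MPa.
n = 123/78.82 = 1.560.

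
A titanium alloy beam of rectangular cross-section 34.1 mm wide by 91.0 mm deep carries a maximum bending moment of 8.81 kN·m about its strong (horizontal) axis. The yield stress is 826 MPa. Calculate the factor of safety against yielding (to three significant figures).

Section modulus S = bh²/6 = 34.1×91.0²/6 = 47060 mm³.
σ = M/S = 8810000/47060 = 187.2 MPa.
n = 826/187.2 = 4.413.

n = 4.41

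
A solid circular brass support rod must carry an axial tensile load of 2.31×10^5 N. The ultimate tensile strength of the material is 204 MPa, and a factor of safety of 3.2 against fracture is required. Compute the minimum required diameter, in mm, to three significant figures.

d = 67.9 mm

Allowable stress σ_allow = 204/3.2 = 63.75 MPa.
Required area A = F/σ_allow = 231000/63.75 = 3624 mm².
A = πd²/4 → d = √(4A/π) = 67.92 mm.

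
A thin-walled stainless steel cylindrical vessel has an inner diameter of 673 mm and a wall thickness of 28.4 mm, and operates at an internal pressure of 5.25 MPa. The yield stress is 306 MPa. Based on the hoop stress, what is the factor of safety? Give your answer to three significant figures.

n = 4.92

σ_h = pD/(2t) = 5.25×673/(2×28.4) = 62.21 MPa.
n = 306/62.21 = 4.919.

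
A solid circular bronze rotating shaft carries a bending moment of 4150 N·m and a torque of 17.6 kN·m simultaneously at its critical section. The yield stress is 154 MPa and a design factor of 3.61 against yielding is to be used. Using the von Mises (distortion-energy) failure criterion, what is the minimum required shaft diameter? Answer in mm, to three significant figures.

σ_allow = σ_y/n = 154/3.61 = 42.66 MPa.
For a solid shaft σ_b = 32M/(πd³) and τ = 16T/(πd³), so the von Mises stress is σ' = (16/πd³)·√(4M²+3T²).
√(4M²+3T²) = √(4×(4.150×10^6)² + 3×(1.760×10^7)²) = 3.159×10^7 N·mm.
d³ = 16×3.159×10^7/(π×42.66) = 3.772×10^6 mm³.
d = 155.7 mm.

d = 156 mm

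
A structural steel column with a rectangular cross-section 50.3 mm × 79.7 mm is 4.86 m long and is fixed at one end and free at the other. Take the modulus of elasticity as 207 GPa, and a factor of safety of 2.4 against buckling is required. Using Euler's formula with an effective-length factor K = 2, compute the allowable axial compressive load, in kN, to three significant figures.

Buckling occurs about the weak axis: I_min = h·b³/12 = 79.7×50.3³/12 = 845200 mm⁴ (b = 50.3 mm is the smaller dimension).
Effective length L_e = KL = 2×4.86 m = 9720 mm.
Euler critical load P_cr = π²EI/L_e² = π²×207000×845200/9720² = 18280 N.
P_allow = P_cr/n = 18280/2.4 = 7616 N.

P_allow = 7.62 kN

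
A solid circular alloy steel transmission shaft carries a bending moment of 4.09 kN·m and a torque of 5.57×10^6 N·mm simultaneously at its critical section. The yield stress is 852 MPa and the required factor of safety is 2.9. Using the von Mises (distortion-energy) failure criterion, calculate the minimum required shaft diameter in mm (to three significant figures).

σ_allow = σ_y/n = 852/2.9 = 293.8 MPa.
For a solid shaft σ_b = 32M/(πd³) and τ = 16T/(πd³), so the von Mises stress is σ' = (16/πd³)·√(4M²+3T²).
√(4M²+3T²) = √(4×(4.090×10^6)² + 3×(5.570×10^6)²) = 1.265×10^7 N·mm.
d³ = 16×1.265×10^7/(π×293.8) = 219300 mm³.
d = 60.30 mm.

d = 60.3 mm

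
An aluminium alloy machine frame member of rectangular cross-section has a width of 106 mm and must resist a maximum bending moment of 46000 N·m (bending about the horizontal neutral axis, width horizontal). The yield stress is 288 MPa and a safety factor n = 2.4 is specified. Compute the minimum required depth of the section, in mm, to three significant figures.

h = 147 mm

σ_allow = 288/2.4 = 120.0 MPa.
For a rectangular section σ = 6M/(bh²), so h² = 6M/(b σ_allow) = 6×4.6000×10^7/(106×120.0) = 21700 mm².
h = 147.3 mm.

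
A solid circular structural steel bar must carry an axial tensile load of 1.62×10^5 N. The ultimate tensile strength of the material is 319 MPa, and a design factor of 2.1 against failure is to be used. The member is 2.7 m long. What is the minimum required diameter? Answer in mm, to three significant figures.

Allowable stress σ_allow = 319/2.1 = 151.9 MPa.
Required area A = F/σ_allow = 162000/151.9 = 1066 mm².
A = πd²/4 → d = √(4A/π) = 36.85 mm.

d = 36.8 mm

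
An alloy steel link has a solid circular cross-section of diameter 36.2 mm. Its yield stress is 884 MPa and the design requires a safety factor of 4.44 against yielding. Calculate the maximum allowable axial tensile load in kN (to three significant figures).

σ_allow = 884/4.44 = 199.1 MPa.
A = πd²/4 = π×36.2²/4 = 1029 mm².
F_allow = σ_allow × A = 199.1×1029 = 204900 N.

F_allow = 205 kN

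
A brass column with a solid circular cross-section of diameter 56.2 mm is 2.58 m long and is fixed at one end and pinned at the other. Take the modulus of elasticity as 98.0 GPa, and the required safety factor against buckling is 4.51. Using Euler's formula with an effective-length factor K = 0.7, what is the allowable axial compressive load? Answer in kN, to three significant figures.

P_allow = 32.2 kN

I = πd⁴/64 = π×56.2⁴/64 = 489700 mm⁴.
Effective length L_e = KL = 0.7×2.58 m = 1806 mm.
Euler critical load P_cr = π²EI/L_e² = π²×98000×489700/1806² = 145200 N.
P_allow = P_cr/n = 145200/4.51 = 32200 N.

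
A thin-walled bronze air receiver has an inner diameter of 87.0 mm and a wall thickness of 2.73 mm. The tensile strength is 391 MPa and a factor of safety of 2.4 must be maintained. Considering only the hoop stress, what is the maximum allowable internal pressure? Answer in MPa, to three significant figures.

σ_allow = 391/2.4 = 162.9 MPa.
σ_h = pD/(2t) → p_allow = 2σ_allow t/D = 2×162.9×2.73/87.0 = 10.22 MPa.

p_allow = 10.2 MPa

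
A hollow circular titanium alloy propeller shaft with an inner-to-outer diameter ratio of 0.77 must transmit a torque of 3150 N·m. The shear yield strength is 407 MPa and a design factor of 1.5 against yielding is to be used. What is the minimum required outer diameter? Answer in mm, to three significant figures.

τ_allow = 407/1.5 = 271.3 MPa.
For a hollow shaft τ = 16T/[πd_o³(1−k⁴)] with k = 0.77, so 1−k⁴ = 0.6485.
d_o³ = 16T/[π τ_allow (1−k⁴)] = 16×3150000/(π×271.3×0.6485) = 91180 mm³.
d_o = 45.01 mm.

d_o = 45.0 mm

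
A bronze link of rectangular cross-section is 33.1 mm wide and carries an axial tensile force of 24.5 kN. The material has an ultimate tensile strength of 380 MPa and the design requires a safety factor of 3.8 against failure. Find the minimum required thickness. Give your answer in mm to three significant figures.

σ_allow = 380/3.8 = 100.0 MPa.
Required area A = F/σ_allow = 24500/100.0 = 245.0 mm².
t = A/w = 245.0/33.1 = 7.402 mm.

t = 7.40 mm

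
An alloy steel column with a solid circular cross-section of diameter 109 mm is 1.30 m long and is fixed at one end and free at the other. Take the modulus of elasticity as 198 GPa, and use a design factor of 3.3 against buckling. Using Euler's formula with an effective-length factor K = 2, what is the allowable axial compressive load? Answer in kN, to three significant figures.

P_allow = 607 kN

I = πd⁴/64 = π×109⁴/64 = 6.929×10^6 mm⁴.
Effective length L_e = KL = 2×1.30 m = 2600 mm.
Euler critical load P_cr = π²EI/L_e² = π²×198000×6.929×10^6/2600² = 2.003×10^6 N.
P_allow = P_cr/n = 2.003×10^6/3.3 = 607000 N.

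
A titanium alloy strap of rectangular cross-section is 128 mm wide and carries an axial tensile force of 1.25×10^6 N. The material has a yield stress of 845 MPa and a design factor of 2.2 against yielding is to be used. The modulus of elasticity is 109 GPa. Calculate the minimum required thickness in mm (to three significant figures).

σ_allow = 845/2.2 = 384.1 MPa.
Required area A = F/σ_allow = 1250000/384.1 = 3254 mm².
t = A/w = 3254/128 = 25.43 mm.

t = 25.4 mm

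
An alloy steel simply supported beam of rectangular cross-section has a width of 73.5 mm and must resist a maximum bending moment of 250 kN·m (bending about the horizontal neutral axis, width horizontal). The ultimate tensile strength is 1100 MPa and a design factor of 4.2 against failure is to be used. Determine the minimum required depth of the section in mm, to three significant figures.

h = 279 mm

σ_allow = 1100/4.2 = 261.9 MPa.
For a rectangular section σ = 6M/(bh²), so h² = 6M/(b σ_allow) = 6×2.5000×10^8/(73.5×261.9) = 77920 mm².
h = 279.1 mm.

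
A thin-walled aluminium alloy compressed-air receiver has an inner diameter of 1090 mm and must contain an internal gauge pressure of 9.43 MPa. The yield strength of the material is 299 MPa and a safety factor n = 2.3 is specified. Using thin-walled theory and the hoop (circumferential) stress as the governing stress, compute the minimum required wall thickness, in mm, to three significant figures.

σ_allow = 299/2.3 = 130.0 MPa.
Hoop stress σ_h = pD/(2t), so t = pD/(2σ_allow) = 9.43×1090/(2×130.0) = 39.53 mm.

t = 39.5 mm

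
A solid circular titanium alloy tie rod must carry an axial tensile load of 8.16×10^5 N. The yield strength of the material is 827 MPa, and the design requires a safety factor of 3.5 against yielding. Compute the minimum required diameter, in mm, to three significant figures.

d = 66.3 mm

Allowable stress σ_allow = 827/3.5 = 236.3 MPa.
Required area A = F/σ_allow = 816000/236.3 = 3453 mm².
A = πd²/4 → d = √(4A/π) = 66.31 mm.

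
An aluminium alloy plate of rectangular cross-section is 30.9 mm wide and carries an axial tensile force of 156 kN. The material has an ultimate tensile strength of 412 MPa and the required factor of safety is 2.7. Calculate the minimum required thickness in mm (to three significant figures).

σ_allow = 412/2.7 = 152.6 MPa.
Required area A = F/σ_allow = 156000/152.6 = 1022 mm².
t = A/w = 1022/30.9 = 33.09 mm.

t = 33.1 mm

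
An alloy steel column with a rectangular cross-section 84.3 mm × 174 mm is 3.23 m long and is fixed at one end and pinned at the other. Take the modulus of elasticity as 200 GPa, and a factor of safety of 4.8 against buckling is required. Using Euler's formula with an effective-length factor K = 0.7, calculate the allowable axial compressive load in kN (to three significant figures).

P_allow = 699 kN

Buckling occurs about the weak axis: I_min = h·b³/12 = 174×84.3³/12 = 8.687×10^6 mm⁴ (b = 84.3 mm is the smaller dimension).
Effective length L_e = KL = 0.7×3.23 m = 2261 mm.
Euler critical load P_cr = π²EI/L_e² = π²×200000×8.687×10^6/2261² = 3.354×10^6 N.
P_allow = P_cr/n = 3.354×10^6/4.8 = 698800 N.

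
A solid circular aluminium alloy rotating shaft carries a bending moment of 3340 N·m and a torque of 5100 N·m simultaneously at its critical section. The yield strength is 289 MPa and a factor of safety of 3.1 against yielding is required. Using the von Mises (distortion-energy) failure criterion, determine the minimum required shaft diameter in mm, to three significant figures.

d = 84.6 mm

σ_allow = σ_y/n = 289/3.1 = 93.23 MPa.
For a solid shaft σ_b = 32M/(πd³) and τ = 16T/(πd³), so the von Mises stress is σ' = (16/πd³)·√(4M²+3T²).
√(4M²+3T²) = √(4×(3.340×10^6)² + 3×(5.100×10^6)²) = 1.107×10^7 N·mm.
d³ = 16×1.107×10^7/(π×93.23) = 605000 mm³.
d = 84.58 mm.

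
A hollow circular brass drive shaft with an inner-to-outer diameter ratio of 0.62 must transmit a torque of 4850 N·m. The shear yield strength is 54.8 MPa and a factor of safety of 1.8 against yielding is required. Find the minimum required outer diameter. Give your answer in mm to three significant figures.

τ_allow = 54.8/1.8 = 30.44 MPa.
For a hollow shaft τ = 16T/[πd_o³(1−k⁴)] with k = 0.62, so 1−k⁴ = 0.8522.
d_o³ = 16T/[π τ_allow (1−k⁴)] = 16×4850000/(π×30.44×0.8522) = 952000 mm³.
d_o = 98.37 mm.

d_o = 98.4 mm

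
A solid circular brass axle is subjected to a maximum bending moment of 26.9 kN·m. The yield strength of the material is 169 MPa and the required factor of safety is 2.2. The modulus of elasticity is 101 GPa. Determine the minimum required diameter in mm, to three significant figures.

d = 153 mm

σ_allow = 169/2.2 = 76.82 MPa.
For a solid circular section σ = 32M/(πd³), so d³ = 32M/(π σ_allow) = 32×2.6900×10^7/(π×76.82) = 3.567×10^6 mm³.
d = 152.8 mm.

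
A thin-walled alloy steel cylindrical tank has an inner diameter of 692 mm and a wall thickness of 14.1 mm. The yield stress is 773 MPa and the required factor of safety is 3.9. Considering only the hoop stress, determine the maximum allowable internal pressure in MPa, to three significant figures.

p_allow = 8.08 MPa

σ_allow = 773/3.9 = 198.2 MPa.
σ_h = pD/(2t) → p_allow = 2σ_allow t/D = 2×198.2×14.1/692 = 8.077 MPa.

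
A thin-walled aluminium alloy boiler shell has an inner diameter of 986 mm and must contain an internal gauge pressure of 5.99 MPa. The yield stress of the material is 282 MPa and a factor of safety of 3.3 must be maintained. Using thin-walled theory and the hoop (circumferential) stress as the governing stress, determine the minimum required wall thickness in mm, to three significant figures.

σ_allow = 282/3.3 = 85.45 MPa.
Hoop stress σ_h = pD/(2t), so t = pD/(2σ_allow) = 5.99×986/(2×85.45) = 34.56 mm.

t = 34.6 mm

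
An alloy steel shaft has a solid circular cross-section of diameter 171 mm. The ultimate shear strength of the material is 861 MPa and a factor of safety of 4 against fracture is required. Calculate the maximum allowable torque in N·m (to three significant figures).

τ_allow = 861/4 = 215.2 MPa.
For a solid shaft T_allow = τ_allow·πd³/16; πd³/16 = π×171³/16 = 981800 mm³.
T_allow = 215.2×981800 = 2.113×10^8 N·mm = 211300 N·m.

T_allow = 2.11×10^5 N·m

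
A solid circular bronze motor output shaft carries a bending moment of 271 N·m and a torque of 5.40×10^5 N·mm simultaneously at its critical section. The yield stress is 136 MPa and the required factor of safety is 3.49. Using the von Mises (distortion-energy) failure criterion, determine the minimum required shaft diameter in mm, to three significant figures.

d = 52.1 mm

σ_allow = σ_y/n = 136/3.49 = 38.97 MPa.
For a solid shaft σ_b = 32M/(πd³) and τ = 16T/(πd³), so the von Mises stress is σ' = (16/πd³)·√(4M²+3T²).
√(4M²+3T²) = √(4×(271000)² + 3×(540000)²) = 1.081×10^6 N·mm.
d³ = 16×1.081×10^6/(π×38.97) = 141300 mm³.
d = 52.08 mm.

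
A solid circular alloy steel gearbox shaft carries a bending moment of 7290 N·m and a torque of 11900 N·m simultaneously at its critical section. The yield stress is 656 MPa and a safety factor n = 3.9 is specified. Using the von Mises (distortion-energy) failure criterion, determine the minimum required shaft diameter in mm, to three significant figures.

d = 91.4 mm

σ_allow = σ_y/n = 656/3.9 = 168.2 MPa.
For a solid shaft σ_b = 32M/(πd³) and τ = 16T/(πd³), so the von Mises stress is σ' = (16/πd³)·√(4M²+3T²).
√(4M²+3T²) = √(4×(7.290×10^6)² + 3×(1.190×10^7)²) = 2.525×10^7 N·mm.
d³ = 16×2.525×10^7/(π×168.2) = 764400 mm³.
d = 91.44 mm.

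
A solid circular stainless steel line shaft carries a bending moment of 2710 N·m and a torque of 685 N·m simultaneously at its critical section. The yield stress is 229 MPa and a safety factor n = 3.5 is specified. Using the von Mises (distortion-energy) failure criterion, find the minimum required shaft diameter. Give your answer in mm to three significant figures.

σ_allow = σ_y/n = 229/3.5 = 65.43 MPa.
For a solid shaft σ_b = 32M/(πd³) and τ = 16T/(πd³), so the von Mises stress is σ' = (16/πd³)·√(4M²+3T²).
√(4M²+3T²) = √(4×(2.710×10^6)² + 3×(685000)²) = 5.548×10^6 N·mm.
d³ = 16×5.548×10^6/(π×65.43) = 431900 mm³.
d = 75.59 mm.

d = 75.6 mm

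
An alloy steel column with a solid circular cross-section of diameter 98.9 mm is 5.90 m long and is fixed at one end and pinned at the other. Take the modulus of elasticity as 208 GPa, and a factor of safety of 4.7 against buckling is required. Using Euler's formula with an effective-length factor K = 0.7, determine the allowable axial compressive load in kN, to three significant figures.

I = πd⁴/64 = π×98.9⁴/64 = 4.696×10^6 mm⁴.
Effective length L_e = KL = 0.7×5.90 m = 4130 mm.
Euler critical load P_cr = π²EI/L_e² = π²×208000×4.696×10^6/4130² = 565200 N.
P_allow = P_cr/n = 565200/4.7 = 120300 N.

P_allow = 120 kN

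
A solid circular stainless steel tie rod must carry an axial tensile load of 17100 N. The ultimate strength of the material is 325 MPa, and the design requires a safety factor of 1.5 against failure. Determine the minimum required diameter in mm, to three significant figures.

d = 10.0 mm

Allowable stress σ_allow = 325/1.5 = 216.7 MPa.
Required area A = F/σ_allow = 17100/216.7 = 78.92 mm².
A = πd²/4 → d = √(4A/π) = 10.02 mm.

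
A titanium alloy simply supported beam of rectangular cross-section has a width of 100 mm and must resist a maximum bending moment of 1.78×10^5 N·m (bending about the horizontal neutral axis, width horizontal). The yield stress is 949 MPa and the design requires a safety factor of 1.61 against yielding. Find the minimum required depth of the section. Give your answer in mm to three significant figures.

h = 135 mm

σ_allow = 949/1.61 = 589.4 MPa.
For a rectangular section σ = 6M/(bh²), so h² = 6M/(b σ_allow) = 6×1.7800×10^8/(100×589.4) = 18120 mm².
h = 134.6 mm.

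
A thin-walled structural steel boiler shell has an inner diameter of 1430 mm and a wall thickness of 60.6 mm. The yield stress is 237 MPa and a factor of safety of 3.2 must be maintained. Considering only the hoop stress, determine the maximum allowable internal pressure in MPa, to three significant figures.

σ_allow = 237/3.2 = 74.06 MPa.
σ_h = pD/(2t) → p_allow = 2σ_allow t/D = 2×74.06×60.6/1430 = 6.277 MPa.

p_allow = 6.28 MPa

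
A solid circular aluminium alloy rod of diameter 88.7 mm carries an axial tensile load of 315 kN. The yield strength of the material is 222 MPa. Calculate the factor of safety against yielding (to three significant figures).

A = πd²/4 = 6179 mm².
σ = F/A = 315000/6179 = 50.98 MPa.
n = 222/50.98 = 4.355.

n = 4.35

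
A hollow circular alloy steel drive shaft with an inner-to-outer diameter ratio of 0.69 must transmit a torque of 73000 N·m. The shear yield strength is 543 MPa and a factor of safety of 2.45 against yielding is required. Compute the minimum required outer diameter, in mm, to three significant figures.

d_o = 129 mm

τ_allow = 543/2.45 = 221.6 MPa.
For a hollow shaft τ = 16T/[πd_o³(1−k⁴)] with k = 0.69, so 1−k⁴ = 0.7733.
d_o³ = 16T/[π τ_allow (1−k⁴)] = 16×7.3000×10^7/(π×221.6×0.7733) = 2.169×10^6 mm³.
d_o = 129.4 mm.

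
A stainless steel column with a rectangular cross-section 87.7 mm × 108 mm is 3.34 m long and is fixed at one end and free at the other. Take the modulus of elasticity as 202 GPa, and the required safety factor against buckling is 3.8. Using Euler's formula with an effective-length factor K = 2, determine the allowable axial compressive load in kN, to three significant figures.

P_allow = 71.4 kN

Buckling occurs about the weak axis: I_min = h·b³/12 = 108×87.7³/12 = 6.071×10^6 mm⁴ (b = 87.7 mm is the smaller dimension).
Effective length L_e = KL = 2×3.34 m = 6680 mm.
Euler critical load P_cr = π²EI/L_e² = π²×202000×6.071×10^6/6680² = 271200 N.
P_allow = P_cr/n = 271200/3.8 = 71380 N.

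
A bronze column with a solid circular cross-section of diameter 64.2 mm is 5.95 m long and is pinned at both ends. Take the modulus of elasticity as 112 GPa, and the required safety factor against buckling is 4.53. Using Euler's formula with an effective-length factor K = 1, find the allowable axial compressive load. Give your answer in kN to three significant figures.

P_allow = 5.75 kN

I = πd⁴/64 = π×64.2⁴/64 = 833900 mm⁴.
Effective length L_e = KL = 1×5.95 m = 5950 mm.
Euler critical load P_cr = π²EI/L_e² = π²×112000×833900/5950² = 26040 N.
P_allow = P_cr/n = 26040/4.53 = 5748 N.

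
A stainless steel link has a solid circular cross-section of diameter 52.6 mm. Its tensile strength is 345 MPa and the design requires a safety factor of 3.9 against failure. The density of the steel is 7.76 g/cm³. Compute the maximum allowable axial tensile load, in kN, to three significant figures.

F_allow = 192 kN

σ_allow = 345/3.9 = 88.46 MPa.
A = πd²/4 = π×52.6²/4 = 2173 mm².
F_allow = σ_allow × A = 88.46×2173 = 192200 N.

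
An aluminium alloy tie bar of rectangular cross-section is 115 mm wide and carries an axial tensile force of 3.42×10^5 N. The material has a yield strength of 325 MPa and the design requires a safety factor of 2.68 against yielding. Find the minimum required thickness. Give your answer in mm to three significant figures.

t = 24.5 mm

σ_allow = 325/2.68 = 121.3 MPa.
Required area A = F/σ_allow = 342000/121.3 = 2820 mm².
t = A/w = 2820/115 = 24.52 mm.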